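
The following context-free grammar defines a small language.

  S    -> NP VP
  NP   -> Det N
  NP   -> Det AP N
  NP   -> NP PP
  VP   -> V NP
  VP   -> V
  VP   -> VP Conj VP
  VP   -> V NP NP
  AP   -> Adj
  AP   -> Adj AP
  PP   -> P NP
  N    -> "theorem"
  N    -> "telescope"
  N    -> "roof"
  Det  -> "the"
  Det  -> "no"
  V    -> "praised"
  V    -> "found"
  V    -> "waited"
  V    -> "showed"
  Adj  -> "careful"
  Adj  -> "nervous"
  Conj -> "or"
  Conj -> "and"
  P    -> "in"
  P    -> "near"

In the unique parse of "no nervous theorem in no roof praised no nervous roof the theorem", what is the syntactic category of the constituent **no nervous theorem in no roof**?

S
  NP
    NP
      Det: no
      AP
        Adj: nervous
      N: theorem
    PP
      P: in
      NP
        Det: no
        N: roof
  VP
    V: praised
    NP
      Det: no
      AP
        Adj: nervous
      N: roof
    NP
      Det: the
      N: theorem
The span 'no nervous theorem in no roof' is the NP node built by NP → NP PP.

NP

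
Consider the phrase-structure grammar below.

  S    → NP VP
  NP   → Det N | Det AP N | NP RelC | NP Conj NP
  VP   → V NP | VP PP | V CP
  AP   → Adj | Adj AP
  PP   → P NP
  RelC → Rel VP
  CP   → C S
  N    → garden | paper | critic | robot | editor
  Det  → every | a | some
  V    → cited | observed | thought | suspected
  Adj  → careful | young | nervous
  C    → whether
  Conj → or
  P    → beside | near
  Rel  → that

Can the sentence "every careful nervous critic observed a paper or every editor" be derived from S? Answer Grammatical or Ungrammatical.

S
  NP
    Det: every
    AP
      Adj: careful
      AP
        Adj: nervous
    N: critic
  VP
    V: observed
    NP
      NP
        Det: a
        N: paper
      Conj: or
      NP
        Det: every
        N: editor
Every word is introduced by a lexical rule and the phrasal rules combine the resulting categories into a single S.

Grammatical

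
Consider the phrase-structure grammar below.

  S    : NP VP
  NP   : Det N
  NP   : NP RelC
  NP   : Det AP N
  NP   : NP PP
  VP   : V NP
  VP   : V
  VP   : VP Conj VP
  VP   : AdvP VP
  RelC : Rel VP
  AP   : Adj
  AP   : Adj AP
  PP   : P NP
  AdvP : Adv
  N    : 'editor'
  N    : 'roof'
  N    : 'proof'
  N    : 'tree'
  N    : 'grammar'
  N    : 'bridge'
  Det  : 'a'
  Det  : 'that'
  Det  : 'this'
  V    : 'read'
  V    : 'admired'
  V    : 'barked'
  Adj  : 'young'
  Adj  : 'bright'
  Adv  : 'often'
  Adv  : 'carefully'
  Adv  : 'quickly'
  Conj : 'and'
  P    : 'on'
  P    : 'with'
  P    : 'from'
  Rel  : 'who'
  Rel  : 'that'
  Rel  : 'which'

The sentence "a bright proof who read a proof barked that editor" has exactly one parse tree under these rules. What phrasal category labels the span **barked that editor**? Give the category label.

VP

[S [NP [NP [Det a] [AP [Adj bright]] [N proof]] [RelC [Rel who] [VP [V read] [NP [Det a] [N proof]]]]] [VP [V barked] [NP [Det that] [N editor]]]]
The span 'barked that editor' is the VP node built by VP → V NP.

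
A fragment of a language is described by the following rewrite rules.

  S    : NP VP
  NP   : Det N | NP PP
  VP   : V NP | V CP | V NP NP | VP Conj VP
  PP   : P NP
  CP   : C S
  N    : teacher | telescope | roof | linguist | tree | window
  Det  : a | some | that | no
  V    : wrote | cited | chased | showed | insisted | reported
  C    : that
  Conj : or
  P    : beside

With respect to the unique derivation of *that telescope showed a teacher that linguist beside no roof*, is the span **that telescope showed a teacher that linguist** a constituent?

[S [NP [Det that] [N telescope]] [VP [V showed] [NP [Det a] [N teacher]] [NP [NP [Det that] [N linguist]] [PP [P beside] [NP [Det no] [N roof]]]]]]
The smallest constituent containing 'that telescope showed a teacher that linguist' is the S spanning 'that telescope showed a teacher that linguist beside no roof'; no single node in the tree dominates exactly the given words.

No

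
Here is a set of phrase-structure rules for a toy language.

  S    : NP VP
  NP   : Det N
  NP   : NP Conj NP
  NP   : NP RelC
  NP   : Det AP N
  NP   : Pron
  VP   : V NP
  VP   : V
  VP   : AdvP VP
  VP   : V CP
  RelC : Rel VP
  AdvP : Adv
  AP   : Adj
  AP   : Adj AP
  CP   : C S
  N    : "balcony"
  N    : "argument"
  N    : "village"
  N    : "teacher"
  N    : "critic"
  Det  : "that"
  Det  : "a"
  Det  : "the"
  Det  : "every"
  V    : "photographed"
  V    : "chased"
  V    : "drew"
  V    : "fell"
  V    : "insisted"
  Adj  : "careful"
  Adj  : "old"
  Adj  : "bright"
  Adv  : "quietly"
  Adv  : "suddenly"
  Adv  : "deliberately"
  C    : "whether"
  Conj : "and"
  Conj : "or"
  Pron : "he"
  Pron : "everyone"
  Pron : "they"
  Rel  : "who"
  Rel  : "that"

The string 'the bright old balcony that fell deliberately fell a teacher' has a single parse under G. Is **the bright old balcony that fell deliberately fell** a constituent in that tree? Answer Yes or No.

No

[S [NP [NP [Det the] [AP [Adj bright] [AP [Adj old]]] [N balcony]] [RelC [Rel that] [VP [V fell]]]] [VP [AdvP [Adv deliberately]] [VP [V fell] [NP [Det a] [N teacher]]]]]
The smallest constituent containing 'the bright old balcony that fell deliberately fell' is the S spanning 'the bright old balcony that fell deliberately fell a teacher'; no single node in the tree dominates exactly the given words.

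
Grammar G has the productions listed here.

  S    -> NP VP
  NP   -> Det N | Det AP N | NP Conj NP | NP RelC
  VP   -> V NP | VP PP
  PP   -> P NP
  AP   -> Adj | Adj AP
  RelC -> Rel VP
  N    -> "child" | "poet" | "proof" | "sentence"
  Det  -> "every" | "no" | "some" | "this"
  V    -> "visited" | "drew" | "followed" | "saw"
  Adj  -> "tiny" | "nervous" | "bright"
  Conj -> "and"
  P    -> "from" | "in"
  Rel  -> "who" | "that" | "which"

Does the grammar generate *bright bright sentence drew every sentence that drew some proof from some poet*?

Ungrammatical

For S → NP VP, no prefix of the string parses as an NP.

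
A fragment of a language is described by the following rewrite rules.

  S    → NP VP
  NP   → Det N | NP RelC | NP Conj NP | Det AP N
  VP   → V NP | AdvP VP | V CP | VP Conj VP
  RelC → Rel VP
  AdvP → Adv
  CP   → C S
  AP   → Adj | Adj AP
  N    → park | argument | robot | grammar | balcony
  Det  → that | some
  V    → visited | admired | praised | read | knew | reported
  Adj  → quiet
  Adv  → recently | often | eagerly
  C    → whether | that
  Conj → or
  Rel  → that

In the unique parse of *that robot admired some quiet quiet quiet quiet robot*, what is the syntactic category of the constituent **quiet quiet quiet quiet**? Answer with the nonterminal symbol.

S
  NP
    Det: that
    N: robot
  VP
    V: admired
    NP
      Det: some
      AP
        Adj: quiet
        AP
          Adj: quiet
          AP
            Adj: quiet
            AP
              Adj: quiet
      N: robot
The span 'quiet quiet quiet quiet' is the AP node built by AP → Adj AP.

AP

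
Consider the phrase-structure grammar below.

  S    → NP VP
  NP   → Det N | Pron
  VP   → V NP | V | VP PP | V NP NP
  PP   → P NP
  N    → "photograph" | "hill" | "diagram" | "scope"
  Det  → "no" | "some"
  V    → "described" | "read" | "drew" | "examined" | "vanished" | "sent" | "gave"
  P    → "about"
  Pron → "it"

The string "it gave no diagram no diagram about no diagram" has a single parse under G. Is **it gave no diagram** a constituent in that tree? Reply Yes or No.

[S [NP [Pron it]] [VP [VP [V gave] [NP [Det no] [N diagram]] [NP [Det no] [N diagram]]] [PP [P about] [NP [Det no] [N diagram]]]]]
The smallest constituent containing 'it gave no diagram' is the S spanning 'it gave no diagram no diagram about no diagram'; no single node in the tree dominates exactly the given words.

No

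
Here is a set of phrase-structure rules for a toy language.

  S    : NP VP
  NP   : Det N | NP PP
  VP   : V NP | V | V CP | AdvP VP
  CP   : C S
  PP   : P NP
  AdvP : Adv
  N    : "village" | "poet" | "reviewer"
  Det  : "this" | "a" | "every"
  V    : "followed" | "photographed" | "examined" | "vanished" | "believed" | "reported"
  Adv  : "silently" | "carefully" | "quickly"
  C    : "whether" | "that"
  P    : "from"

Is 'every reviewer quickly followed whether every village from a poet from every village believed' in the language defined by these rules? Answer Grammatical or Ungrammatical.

Grammatical

S
  NP
    Det: every
    N: reviewer
  VP
    AdvP
      Adv: quickly
    VP
      V: followed
      CP
        C: whether
        S
          NP
            NP
              Det: every
              N: village
            PP
              P: from
              NP
                NP
                  Det: a
                  N: poet
                PP
                  P: from
                  NP
                    Det: every
                    N: village
          VP
            V: believed
Every word is introduced by a lexical rule and the phrasal rules combine the resulting categories into a single S.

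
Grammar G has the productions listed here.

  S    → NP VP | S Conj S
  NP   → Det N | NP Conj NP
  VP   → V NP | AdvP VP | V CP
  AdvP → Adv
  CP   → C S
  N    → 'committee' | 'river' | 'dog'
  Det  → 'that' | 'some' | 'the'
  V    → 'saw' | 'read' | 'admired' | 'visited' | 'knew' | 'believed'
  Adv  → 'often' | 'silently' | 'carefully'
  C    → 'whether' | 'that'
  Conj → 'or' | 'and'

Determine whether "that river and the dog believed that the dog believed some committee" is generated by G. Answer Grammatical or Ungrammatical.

[S [NP [NP [Det that] [N river]] [Conj and] [NP [Det the] [N dog]]] [VP [V believed] [CP [C that] [S [NP [Det the] [N dog]] [VP [V believed] [NP [Det some] [N committee]]]]]]]
Each bracket corresponds to one application of a listed rule, so the string is derivable from S.

Grammatical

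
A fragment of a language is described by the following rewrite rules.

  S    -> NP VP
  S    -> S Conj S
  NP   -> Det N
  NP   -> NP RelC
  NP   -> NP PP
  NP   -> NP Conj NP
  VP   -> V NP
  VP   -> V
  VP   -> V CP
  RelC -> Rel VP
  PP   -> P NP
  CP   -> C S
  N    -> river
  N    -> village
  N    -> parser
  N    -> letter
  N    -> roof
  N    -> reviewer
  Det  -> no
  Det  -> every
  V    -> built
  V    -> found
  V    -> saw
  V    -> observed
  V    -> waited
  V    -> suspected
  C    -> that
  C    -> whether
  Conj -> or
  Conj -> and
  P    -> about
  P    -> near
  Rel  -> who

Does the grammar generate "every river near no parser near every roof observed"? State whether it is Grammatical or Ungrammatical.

[S [NP [NP [Det every] [N river]] [PP [P near] [NP [NP [Det no] [N parser]] [PP [P near] [NP [Det every] [N roof]]]]]] [VP [V observed]]]
The bracketing above is licensed at every node by one of the given productions, with S at the root.

Grammatical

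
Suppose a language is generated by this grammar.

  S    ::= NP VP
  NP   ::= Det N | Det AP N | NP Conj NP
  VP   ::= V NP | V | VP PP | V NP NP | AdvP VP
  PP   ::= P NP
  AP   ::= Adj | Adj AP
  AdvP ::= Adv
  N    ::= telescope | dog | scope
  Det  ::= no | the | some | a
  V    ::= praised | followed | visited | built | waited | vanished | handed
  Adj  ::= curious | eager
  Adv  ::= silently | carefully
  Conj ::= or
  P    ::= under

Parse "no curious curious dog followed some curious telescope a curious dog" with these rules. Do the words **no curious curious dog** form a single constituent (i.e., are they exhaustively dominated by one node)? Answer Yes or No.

Yes

[S [NP [Det no] [AP [Adj curious] [AP [Adj curious]]] [N dog]] [VP [V followed] [NP [Det some] [AP [Adj curious]] [N telescope]] [NP [Det a] [AP [Adj curious]] [N dog]]]]
The words 'no curious curious dog' are exhaustively dominated by a single NP node (built by NP → Det AP N), so they form a constituent.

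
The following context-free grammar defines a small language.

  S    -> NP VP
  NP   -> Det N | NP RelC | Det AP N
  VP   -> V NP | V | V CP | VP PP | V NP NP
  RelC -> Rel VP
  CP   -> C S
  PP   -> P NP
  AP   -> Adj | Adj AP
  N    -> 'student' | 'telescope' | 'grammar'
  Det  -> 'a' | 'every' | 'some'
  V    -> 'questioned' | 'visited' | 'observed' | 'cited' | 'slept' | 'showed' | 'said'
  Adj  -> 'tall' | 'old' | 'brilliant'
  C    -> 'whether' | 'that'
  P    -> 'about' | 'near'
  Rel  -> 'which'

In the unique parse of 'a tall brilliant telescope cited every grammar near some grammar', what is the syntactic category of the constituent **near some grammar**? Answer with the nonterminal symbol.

PP

S
  NP
    Det: a
    AP
      Adj: tall
      AP
        Adj: brilliant
    N: telescope
  VP
    VP
      V: cited
      NP
        Det: every
        N: grammar
    PP
      P: near
      NP
        Det: some
        N: grammar
The span 'near some grammar' is the PP node built by PP → P NP.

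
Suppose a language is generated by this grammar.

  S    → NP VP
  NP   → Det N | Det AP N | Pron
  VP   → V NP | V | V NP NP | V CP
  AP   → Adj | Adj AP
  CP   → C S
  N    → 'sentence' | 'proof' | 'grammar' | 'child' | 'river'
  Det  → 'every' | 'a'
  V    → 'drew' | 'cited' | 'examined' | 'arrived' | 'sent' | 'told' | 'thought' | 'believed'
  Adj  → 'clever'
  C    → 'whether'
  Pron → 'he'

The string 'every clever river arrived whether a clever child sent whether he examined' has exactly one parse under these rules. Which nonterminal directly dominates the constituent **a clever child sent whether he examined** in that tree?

CP

[S [NP [Det every] [AP [Adj clever]] [N river]] [VP [V arrived] [CP [C whether] [S [NP [Det a] [AP [Adj clever]] [N child]] [VP [V sent] [CP [C whether] [S [NP [Pron he]] [VP [V examined]]]]]]]]]
The span 'a clever child sent whether he examined' is the S node built by S → NP VP.
Its mother is the CP built by CP → C S.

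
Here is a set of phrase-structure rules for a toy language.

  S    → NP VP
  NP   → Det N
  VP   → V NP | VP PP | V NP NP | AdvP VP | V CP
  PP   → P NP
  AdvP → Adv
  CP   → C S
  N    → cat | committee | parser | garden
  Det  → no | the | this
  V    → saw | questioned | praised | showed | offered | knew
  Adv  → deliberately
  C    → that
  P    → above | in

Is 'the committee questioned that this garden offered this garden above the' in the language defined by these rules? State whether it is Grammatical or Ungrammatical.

Ungrammatical

For S → NP VP, the only prefix that parses as NP is 'the committee', but the remainder 'questioned that this garden offered this garden above the' is not a VP under these rules.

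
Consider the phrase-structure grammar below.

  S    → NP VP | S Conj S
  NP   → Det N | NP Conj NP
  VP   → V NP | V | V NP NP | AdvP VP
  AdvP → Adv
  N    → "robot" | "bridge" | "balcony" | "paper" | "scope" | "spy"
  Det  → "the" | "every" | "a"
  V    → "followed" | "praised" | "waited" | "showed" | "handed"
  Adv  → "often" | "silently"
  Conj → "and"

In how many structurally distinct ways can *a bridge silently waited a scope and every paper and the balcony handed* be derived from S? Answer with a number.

The two bracketings:
[S [S [NP [Det a] [N bridge]] [VP [AdvP [Adv silently]] [VP [V waited] [NP [Det a] [N scope]]]]] [Conj and] [S [NP [NP [Det every] [N paper]] [Conj and] [NP [Det the] [N balcony]]] [VP [V handed]]]]
[S [S [NP [Det a] [N bridge]] [VP [AdvP [Adv silently]] [VP [V waited] [NP [NP [Det a] [N scope]] [Conj and] [NP [Det every] [N paper]]]]]] [Conj and] [S [NP [Det the] [N balcony]] [VP [V handed]]]]
The trees differ in how a recursive rule is bracketed over the same span.

2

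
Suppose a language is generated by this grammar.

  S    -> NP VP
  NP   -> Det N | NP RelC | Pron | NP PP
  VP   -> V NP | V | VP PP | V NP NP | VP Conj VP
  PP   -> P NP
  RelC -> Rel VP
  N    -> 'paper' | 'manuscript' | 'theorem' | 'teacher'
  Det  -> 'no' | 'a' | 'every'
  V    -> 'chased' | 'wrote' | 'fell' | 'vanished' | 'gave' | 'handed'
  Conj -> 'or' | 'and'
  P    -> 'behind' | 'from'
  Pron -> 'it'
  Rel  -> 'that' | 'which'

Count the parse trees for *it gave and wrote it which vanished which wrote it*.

The two bracketings:
[S [NP [Pron it]] [VP [VP [V gave]] [Conj and] [VP [V wrote] [NP [NP [NP [Pron it]] [RelC [Rel which] [VP [V vanished]]]] [RelC [Rel which] [VP [V wrote] [NP [Pron it]]]]]]]]
[S [NP [Pron it]] [VP [VP [V gave]] [Conj and] [VP [V wrote] [NP [NP [NP [Pron it]] [RelC [Rel which] [VP [V vanished]]]] [RelC [Rel which] [VP [V wrote]]]] [NP [Pron it]]]]]
The difference turns on whether VP → V NP is used at the relevant span, versus an alternative expansion of VP.

2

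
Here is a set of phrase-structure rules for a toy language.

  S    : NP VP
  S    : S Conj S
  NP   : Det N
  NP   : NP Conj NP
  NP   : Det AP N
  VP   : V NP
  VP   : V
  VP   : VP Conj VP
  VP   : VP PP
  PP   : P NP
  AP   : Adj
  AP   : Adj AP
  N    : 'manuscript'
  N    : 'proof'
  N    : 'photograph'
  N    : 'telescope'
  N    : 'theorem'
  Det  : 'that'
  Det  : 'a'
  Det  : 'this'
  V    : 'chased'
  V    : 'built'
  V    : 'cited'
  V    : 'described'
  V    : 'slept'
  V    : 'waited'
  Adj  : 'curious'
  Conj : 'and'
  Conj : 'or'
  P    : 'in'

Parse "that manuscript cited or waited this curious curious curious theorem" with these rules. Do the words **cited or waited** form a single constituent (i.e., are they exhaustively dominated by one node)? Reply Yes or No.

No

[S [NP [Det that] [N manuscript]] [VP [VP [V cited]] [Conj or] [VP [V waited] [NP [Det this] [AP [Adj curious] [AP [Adj curious] [AP [Adj curious]]]] [N theorem]]]]]
The smallest constituent containing 'cited or waited' is the VP spanning 'cited or waited this curious curious curious theorem'; no single node in the tree dominates exactly the given words.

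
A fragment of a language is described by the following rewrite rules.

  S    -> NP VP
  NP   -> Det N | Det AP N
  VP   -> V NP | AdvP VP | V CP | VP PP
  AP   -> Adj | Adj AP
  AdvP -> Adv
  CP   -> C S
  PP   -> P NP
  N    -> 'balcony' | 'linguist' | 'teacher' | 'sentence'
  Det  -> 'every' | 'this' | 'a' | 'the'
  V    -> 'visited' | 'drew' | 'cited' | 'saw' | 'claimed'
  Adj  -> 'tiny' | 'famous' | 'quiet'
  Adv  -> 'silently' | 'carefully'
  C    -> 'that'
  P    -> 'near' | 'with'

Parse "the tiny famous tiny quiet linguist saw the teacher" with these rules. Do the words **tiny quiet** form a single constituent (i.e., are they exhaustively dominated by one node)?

Yes

[S [NP [Det the] [AP [Adj tiny] [AP [Adj famous] [AP [Adj tiny] [AP [Adj quiet]]]]] [N linguist]] [VP [V saw] [NP [Det the] [N teacher]]]]
The words 'tiny quiet' are exhaustively dominated by a single AP node (built by AP → Adj AP), so they form a constituent.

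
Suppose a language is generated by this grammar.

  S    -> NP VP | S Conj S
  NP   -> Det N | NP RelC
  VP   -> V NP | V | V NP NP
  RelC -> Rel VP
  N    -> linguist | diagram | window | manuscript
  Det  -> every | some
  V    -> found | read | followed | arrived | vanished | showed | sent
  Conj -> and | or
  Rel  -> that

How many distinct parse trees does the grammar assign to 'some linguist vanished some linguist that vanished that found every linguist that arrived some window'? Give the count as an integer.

Two of the 6 distinct bracketings:
[S [NP [Det some] [N linguist]] [VP [V vanished] [NP [NP [NP [Det some] [N linguist]] [RelC [Rel that] [VP [V vanished]]]] [RelC [Rel that] [VP [V found] [NP [NP [Det every] [N linguist]] [RelC [Rel that] [VP [V arrived] [NP [Det some] [N window]]]]]]]]]]
[S [NP [Det some] [N linguist]] [VP [V vanished] [NP [NP [NP [Det some] [N linguist]] [RelC [Rel that] [VP [V vanished]]]] [RelC [Rel that] [VP [V found] [NP [NP [Det every] [N linguist]] [RelC [Rel that] [VP [V arrived]]]] [NP [Det some] [N window]]]]]]]
The difference turns on whether VP → V NP NP is used at the relevant span, versus an alternative expansion of VP.

6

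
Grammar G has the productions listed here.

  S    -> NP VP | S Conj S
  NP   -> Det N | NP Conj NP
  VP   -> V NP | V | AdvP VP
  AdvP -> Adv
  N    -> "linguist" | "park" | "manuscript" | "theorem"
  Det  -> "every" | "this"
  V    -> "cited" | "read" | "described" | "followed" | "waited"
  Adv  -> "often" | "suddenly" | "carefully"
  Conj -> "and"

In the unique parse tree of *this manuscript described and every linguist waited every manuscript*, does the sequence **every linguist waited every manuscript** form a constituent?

[S [S [NP [Det this] [N manuscript]] [VP [V described]]] [Conj and] [S [NP [Det every] [N linguist]] [VP [V waited] [NP [Det every] [N manuscript]]]]]
The words 'every linguist waited every manuscript' are exhaustively dominated by a single S node (built by S → NP VP), so they form a constituent.

Yes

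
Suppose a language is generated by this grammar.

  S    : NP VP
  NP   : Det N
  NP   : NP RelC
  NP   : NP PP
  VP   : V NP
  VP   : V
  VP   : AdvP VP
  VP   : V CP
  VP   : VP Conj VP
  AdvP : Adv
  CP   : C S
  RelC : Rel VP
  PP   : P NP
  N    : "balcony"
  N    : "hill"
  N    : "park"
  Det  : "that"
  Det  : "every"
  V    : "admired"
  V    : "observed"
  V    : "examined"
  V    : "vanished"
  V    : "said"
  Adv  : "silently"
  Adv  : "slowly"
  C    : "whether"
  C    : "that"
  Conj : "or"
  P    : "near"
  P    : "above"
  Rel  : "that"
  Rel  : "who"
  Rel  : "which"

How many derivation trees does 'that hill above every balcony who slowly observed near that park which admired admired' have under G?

7

Two of the 7 distinct bracketings:
[S [NP [NP [NP [Det that] [N hill]] [PP [P above] [NP [NP [NP [Det every] [N balcony]] [RelC [Rel who] [VP [AdvP [Adv slowly]] [VP [V observed]]]]] [PP [P near] [NP [Det that] [N park]]]]]] [RelC [Rel which] [VP [V admired]]]] [VP [V admired]]]
[S [NP [NP [NP [NP [NP [Det that] [N hill]] [PP [P above] [NP [Det every] [N balcony]]]] [RelC [Rel who] [VP [AdvP [Adv slowly]] [VP [V observed]]]]] [PP [P near] [NP [Det that] [N park]]]] [RelC [Rel which] [VP [V admired]]]] [VP [V admired]]]
The trees differ in how a recursive rule is bracketed over the same span.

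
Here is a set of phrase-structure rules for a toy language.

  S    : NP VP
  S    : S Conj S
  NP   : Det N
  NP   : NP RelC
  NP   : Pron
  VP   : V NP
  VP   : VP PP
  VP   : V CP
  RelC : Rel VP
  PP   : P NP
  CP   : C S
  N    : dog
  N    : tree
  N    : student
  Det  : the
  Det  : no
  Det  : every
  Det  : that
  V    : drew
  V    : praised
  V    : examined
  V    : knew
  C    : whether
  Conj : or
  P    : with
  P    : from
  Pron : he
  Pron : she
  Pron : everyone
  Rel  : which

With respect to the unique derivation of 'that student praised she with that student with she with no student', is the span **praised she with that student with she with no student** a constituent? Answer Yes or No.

[S [NP [Det that] [N student]] [VP [VP [VP [VP [V praised] [NP [Pron she]]] [PP [P with] [NP [Det that] [N student]]]] [PP [P with] [NP [Pron she]]]] [PP [P with] [NP [Det no] [N student]]]]]
The words 'praised she with that student with she with no student' are exhaustively dominated by a single VP node (built by VP → VP PP), so they form a constituent.

Yes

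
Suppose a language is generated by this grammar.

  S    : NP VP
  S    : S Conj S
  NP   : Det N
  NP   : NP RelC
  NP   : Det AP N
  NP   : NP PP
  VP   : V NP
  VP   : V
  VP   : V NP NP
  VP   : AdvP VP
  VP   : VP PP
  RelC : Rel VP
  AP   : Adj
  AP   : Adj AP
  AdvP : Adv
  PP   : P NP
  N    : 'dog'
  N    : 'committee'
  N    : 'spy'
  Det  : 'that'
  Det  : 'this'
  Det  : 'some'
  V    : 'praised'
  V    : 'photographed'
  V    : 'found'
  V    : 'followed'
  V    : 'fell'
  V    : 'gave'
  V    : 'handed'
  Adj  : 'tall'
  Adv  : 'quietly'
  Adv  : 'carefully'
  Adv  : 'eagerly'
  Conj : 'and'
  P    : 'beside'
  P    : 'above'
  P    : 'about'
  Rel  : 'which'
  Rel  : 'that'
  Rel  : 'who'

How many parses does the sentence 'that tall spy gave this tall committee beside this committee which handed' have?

3

Two of the 3 distinct bracketings:
[S [NP [Det that] [AP [Adj tall]] [N spy]] [VP [V gave] [NP [NP [NP [Det this] [AP [Adj tall]] [N committee]] [PP [P beside] [NP [Det this] [N committee]]]] [RelC [Rel which] [VP [V handed]]]]]]
[S [NP [Det that] [AP [Adj tall]] [N spy]] [VP [V gave] [NP [NP [Det this] [AP [Adj tall]] [N committee]] [PP [P beside] [NP [NP [Det this] [N committee]] [RelC [Rel which] [VP [V handed]]]]]]]]
The trees differ in how a recursive rule is bracketed over the same span.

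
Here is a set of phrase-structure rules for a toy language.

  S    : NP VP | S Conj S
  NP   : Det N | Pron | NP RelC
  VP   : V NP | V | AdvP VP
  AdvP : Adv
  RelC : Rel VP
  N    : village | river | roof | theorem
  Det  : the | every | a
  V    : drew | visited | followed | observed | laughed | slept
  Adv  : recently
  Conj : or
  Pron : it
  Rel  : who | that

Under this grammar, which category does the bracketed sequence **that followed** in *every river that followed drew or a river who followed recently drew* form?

RelC

S
  S
    NP
      NP
        Det: every
        N: river
      RelC
        Rel: that
        VP
          V: followed
    VP
      V: drew
  Conj: or
  S
    NP
      NP
        Det: a
        N: river
      RelC
        Rel: who
        VP
          V: followed
    VP
      AdvP
        Adv: recently
      VP
        V: drew
The span 'that followed' is the RelC node built by RelC → Rel VP.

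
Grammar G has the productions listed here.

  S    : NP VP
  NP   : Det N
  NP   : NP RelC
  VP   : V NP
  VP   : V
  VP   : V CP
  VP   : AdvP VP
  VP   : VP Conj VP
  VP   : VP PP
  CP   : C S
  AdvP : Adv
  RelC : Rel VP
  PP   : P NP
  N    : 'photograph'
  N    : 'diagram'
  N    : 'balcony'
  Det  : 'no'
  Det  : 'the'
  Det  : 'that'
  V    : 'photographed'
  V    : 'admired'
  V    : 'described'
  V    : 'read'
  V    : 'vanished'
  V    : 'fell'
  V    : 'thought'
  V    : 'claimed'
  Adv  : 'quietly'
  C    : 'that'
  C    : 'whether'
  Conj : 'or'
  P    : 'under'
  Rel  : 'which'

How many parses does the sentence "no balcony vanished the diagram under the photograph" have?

1

[S [NP [Det no] [N balcony]] [VP [VP [V vanished] [NP [Det the] [N diagram]]] [PP [P under] [NP [Det the] [N photograph]]]]]
No rule offers an alternative attachment or grouping for any span, so this is the only derivation.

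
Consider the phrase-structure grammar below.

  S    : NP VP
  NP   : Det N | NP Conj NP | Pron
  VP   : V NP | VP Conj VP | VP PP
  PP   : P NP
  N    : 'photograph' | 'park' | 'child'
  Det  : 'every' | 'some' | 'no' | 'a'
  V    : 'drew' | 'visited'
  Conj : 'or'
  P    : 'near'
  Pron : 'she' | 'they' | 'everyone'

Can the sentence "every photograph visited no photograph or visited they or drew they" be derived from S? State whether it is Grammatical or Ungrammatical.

[S [NP [Det every] [N photograph]] [VP [VP [V visited] [NP [Det no] [N photograph]]] [Conj or] [VP [VP [V visited] [NP [Pron they]]] [Conj or] [VP [V drew] [NP [Pron they]]]]]]
Every word is introduced by a lexical rule and the phrasal rules combine the resulting categories into a single S.

Grammatical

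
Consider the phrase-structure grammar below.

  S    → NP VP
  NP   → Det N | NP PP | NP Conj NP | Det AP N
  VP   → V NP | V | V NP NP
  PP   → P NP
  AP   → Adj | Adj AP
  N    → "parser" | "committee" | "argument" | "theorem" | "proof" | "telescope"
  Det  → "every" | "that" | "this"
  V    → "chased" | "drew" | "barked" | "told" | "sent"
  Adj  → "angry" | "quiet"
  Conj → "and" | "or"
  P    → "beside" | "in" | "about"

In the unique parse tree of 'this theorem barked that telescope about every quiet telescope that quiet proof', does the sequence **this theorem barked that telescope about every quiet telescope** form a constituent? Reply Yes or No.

No

[S [NP [Det this] [N theorem]] [VP [V barked] [NP [NP [Det that] [N telescope]] [PP [P about] [NP [Det every] [AP [Adj quiet]] [N telescope]]]] [NP [Det that] [AP [Adj quiet]] [N proof]]]]
The smallest constituent containing 'this theorem barked that telescope about every quiet telescope' is the S spanning 'this theorem barked that telescope about every quiet telescope that quiet proof'; no single node in the tree dominates exactly the given words.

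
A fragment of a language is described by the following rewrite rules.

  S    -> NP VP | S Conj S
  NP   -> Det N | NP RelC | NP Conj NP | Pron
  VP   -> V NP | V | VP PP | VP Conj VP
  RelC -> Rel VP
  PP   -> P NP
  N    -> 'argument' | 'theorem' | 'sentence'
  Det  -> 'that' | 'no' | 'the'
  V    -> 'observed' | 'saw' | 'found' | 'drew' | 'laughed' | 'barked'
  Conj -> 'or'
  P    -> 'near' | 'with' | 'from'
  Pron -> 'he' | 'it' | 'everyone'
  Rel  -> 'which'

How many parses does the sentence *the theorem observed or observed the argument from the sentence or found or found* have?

Two of the 7 distinct bracketings:
[S [NP [Det the] [N theorem]] [VP [VP [V observed]] [Conj or] [VP [VP [VP [V observed] [NP [Det the] [N argument]]] [PP [P from] [NP [Det the] [N sentence]]]] [Conj or] [VP [VP [V found]] [Conj or] [VP [V found]]]]]]
[S [NP [Det the] [N theorem]] [VP [VP [V observed]] [Conj or] [VP [VP [VP [VP [V observed] [NP [Det the] [N argument]]] [PP [P from] [NP [Det the] [N sentence]]]] [Conj or] [VP [V found]]] [Conj or] [VP [V found]]]]]
The trees differ in how a recursive rule is bracketed over the same span.

7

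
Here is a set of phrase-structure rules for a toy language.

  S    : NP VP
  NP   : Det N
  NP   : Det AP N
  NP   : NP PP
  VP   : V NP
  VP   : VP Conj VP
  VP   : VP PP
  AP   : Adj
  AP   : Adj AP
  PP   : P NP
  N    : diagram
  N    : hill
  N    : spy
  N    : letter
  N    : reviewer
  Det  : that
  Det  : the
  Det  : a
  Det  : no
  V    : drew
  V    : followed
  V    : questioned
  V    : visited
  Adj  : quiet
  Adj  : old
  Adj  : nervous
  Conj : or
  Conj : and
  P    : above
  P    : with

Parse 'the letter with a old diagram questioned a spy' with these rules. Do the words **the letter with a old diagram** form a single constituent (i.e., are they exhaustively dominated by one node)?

[S [NP [NP [Det the] [N letter]] [PP [P with] [NP [Det a] [AP [Adj old]] [N diagram]]]] [VP [V questioned] [NP [Det a] [N spy]]]]
The words 'the letter with a old diagram' are exhaustively dominated by a single NP node (built by NP → NP PP), so they form a constituent.

Yes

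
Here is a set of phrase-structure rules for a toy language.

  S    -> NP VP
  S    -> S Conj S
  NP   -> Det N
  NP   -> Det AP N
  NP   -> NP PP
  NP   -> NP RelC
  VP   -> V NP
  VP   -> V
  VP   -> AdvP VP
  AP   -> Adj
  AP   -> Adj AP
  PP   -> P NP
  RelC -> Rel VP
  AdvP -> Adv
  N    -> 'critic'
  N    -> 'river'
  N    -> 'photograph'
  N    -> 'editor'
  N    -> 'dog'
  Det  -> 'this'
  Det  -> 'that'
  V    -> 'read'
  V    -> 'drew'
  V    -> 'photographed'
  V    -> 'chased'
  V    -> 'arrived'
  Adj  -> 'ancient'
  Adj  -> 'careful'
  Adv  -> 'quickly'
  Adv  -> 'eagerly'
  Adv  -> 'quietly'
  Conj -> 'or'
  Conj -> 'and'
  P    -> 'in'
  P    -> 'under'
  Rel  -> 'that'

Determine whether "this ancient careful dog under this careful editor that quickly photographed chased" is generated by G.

Grammatical

S
  NP
    NP
      Det: this
      AP
        Adj: ancient
        AP
          Adj: careful
      N: dog
    PP
      P: under
      NP
        NP
          Det: this
          AP
            Adj: careful
          N: editor
        RelC
          Rel: that
          VP
            AdvP
              Adv: quickly
            VP
              V: photographed
  VP
    V: chased
Every word is introduced by a lexical rule and the phrasal rules combine the resulting categories into a single S.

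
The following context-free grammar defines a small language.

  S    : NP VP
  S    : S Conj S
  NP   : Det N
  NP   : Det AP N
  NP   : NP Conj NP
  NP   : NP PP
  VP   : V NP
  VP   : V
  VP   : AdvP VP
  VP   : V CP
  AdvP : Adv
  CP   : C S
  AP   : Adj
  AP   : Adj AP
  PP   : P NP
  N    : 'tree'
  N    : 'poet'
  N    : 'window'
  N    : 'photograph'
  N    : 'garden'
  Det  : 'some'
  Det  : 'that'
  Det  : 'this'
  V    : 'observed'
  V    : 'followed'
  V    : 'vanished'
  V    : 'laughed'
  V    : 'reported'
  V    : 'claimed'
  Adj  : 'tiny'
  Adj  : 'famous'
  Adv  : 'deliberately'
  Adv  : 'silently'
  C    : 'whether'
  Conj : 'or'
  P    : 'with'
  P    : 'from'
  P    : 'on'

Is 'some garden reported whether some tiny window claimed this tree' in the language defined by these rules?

[S [NP [Det some] [N garden]] [VP [V reported] [CP [C whether] [S [NP [Det some] [AP [Adj tiny]] [N window]] [VP [V claimed] [NP [Det this] [N tree]]]]]]]
Every word is introduced by a lexical rule and the phrasal rules combine the resulting categories into a single S.

Grammatical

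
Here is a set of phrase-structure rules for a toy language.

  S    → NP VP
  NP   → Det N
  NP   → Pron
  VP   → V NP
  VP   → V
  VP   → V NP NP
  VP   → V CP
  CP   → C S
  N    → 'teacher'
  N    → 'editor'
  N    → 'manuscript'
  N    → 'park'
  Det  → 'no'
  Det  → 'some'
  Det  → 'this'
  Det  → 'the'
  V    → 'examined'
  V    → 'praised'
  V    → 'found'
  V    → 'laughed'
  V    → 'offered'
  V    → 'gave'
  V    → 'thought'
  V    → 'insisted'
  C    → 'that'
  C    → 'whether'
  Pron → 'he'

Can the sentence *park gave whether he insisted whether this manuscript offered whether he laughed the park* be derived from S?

Ungrammatical

For S → NP VP, no prefix of the string parses as an NP.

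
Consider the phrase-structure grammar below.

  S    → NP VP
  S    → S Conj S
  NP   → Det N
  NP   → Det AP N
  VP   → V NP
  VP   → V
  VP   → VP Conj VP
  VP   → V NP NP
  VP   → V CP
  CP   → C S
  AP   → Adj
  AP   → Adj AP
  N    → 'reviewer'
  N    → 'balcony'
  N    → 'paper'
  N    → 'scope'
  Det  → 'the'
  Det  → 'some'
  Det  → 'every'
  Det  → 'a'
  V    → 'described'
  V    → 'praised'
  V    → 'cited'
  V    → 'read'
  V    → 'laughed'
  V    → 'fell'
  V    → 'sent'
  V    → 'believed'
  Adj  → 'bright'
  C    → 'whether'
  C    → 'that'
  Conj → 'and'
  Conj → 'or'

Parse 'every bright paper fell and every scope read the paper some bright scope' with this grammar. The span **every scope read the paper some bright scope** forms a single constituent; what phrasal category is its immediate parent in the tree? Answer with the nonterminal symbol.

S

[S [S [NP [Det every] [AP [Adj bright]] [N paper]] [VP [V fell]]] [Conj and] [S [NP [Det every] [N scope]] [VP [V read] [NP [Det the] [N paper]] [NP [Det some] [AP [Adj bright]] [N scope]]]]]
The span 'every scope read the paper some bright scope' is the S node built by S → NP VP.
Its mother is the S built by S → S Conj S.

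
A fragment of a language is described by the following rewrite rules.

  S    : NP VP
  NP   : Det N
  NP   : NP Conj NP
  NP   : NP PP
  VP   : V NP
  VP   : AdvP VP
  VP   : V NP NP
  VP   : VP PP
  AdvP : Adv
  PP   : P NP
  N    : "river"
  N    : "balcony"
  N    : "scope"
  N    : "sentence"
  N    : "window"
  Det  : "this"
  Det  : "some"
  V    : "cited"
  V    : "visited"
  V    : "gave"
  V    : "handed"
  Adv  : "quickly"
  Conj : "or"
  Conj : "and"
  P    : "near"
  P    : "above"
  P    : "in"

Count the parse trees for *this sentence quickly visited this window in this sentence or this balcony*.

4

Two of the 4 distinct bracketings:
[S [NP [Det this] [N sentence]] [VP [AdvP [Adv quickly]] [VP [V visited] [NP [NP [NP [Det this] [N window]] [PP [P in] [NP [Det this] [N sentence]]]] [Conj or] [NP [Det this] [N balcony]]]]]]
[S [NP [Det this] [N sentence]] [VP [AdvP [Adv quickly]] [VP [V visited] [NP [NP [Det this] [N window]] [PP [P in] [NP [NP [Det this] [N sentence]] [Conj or] [NP [Det this] [N balcony]]]]]]]]
The trees differ in how a recursive rule is bracketed over the same span.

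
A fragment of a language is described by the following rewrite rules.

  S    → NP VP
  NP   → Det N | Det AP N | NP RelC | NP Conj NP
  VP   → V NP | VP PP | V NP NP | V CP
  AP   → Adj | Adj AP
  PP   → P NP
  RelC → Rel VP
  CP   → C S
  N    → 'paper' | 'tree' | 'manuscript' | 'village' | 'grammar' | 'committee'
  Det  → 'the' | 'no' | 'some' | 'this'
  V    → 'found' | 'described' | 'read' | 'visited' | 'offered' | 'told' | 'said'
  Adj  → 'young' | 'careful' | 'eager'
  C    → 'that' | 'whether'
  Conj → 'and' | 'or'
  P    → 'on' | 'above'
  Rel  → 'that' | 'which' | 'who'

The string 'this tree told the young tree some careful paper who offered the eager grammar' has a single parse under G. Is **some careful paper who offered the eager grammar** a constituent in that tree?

Yes

[S [NP [Det this] [N tree]] [VP [V told] [NP [Det the] [AP [Adj young]] [N tree]] [NP [NP [Det some] [AP [Adj careful]] [N paper]] [RelC [Rel who] [VP [V offered] [NP [Det the] [AP [Adj eager]] [N grammar]]]]]]]
The words 'some careful paper who offered the eager grammar' are exhaustively dominated by a single NP node (built by NP → NP RelC), so they form a constituent.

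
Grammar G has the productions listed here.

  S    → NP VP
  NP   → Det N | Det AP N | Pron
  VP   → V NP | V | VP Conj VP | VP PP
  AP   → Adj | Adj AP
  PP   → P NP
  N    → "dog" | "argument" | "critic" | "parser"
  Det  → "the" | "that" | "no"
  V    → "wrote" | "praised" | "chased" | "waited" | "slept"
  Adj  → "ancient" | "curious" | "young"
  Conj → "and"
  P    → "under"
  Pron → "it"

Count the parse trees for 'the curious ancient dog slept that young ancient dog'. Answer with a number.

1

[S [NP [Det the] [AP [Adj curious] [AP [Adj ancient]]] [N dog]] [VP [V slept] [NP [Det that] [AP [Adj young] [AP [Adj ancient]]] [N dog]]]]
No rule offers an alternative attachment or grouping for any span, so this is the only derivation.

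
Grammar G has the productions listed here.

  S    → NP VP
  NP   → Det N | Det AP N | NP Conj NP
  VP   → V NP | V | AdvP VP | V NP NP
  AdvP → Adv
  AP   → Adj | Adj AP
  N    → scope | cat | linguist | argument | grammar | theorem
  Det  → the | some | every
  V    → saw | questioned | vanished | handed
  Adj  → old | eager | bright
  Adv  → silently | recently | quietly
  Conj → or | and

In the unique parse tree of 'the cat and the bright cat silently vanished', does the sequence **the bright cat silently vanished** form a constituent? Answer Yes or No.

No

[S [NP [NP [Det the] [N cat]] [Conj and] [NP [Det the] [AP [Adj bright]] [N cat]]] [VP [AdvP [Adv silently]] [VP [V vanished]]]]
The smallest constituent containing 'the bright cat silently vanished' is the S spanning 'the cat and the bright cat silently vanished'; no single node in the tree dominates exactly the given words.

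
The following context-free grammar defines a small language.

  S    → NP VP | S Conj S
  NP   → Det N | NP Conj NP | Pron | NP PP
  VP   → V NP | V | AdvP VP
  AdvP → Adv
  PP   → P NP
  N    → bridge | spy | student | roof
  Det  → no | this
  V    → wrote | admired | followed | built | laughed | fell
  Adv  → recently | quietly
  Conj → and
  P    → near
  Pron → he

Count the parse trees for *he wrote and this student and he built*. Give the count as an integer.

[S [S [NP [Pron he]] [VP [V wrote]]] [Conj and] [S [NP [NP [Det this] [N student]] [Conj and] [NP [Pron he]]] [VP [V built]]]]
No rule offers an alternative attachment or grouping for any span, so this is the only derivation.

1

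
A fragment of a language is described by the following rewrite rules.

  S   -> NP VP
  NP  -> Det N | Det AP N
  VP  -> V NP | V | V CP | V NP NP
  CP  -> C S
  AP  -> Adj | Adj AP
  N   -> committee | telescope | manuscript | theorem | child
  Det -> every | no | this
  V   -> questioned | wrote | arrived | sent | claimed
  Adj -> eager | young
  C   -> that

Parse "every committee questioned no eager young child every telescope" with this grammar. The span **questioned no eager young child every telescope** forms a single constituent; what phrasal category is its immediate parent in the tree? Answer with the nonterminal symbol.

S

S
  NP
    Det: every
    N: committee
  VP
    V: questioned
    NP
      Det: no
      AP
        Adj: eager
        AP
          Adj: young
      N: child
    NP
      Det: every
      N: telescope
The span 'questioned no eager young child every telescope' is the VP node built by VP → V NP NP.
Its mother is the S built by S → NP VP.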